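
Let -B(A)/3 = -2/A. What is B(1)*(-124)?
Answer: -744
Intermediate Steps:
B(A) = 6/A (B(A) = -(-6)/A = 6/A)
B(1)*(-124) = (6/1)*(-124) = (6*1)*(-124) = 6*(-124) = -744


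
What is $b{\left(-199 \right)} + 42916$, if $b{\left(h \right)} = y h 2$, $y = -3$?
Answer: $44110$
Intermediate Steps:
$b{\left(h \right)} = - 6 h$ ($b{\left(h \right)} = - 3 h 2 = - 6 h$)
$b{\left(-199 \right)} + 42916 = \left(-6\right) \left(-199\right) + 42916 = 1194 + 42916 = 44110$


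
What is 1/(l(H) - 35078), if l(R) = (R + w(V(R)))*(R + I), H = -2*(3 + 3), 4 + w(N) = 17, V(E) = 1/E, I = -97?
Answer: -1/35187 ≈ -2.8420e-5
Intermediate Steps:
w(N) = 13 (w(N) = -4 + 17 = 13)
H = -12 (H = -2*6 = -12)
l(R) = (-97 + R)*(13 + R) (l(R) = (R + 13)*(R - 97) = (13 + R)*(-97 + R) = (-97 + R)*(13 + R))
1/(l(H) - 35078) = 1/((-1261 + (-12)**2 - 84*(-12)) - 35078) = 1/((-1261 + 144 + 1008) - 35078) = 1/(-109 - 35078) = 1/(-35187) = -1/35187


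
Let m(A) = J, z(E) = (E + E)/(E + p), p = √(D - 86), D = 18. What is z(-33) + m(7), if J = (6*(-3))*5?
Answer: -101952/1157 + 132*I*√17/1157 ≈ -88.118 + 0.4704*I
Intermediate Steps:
p = 2*I*√17 (p = √(18 - 86) = √(-68) = 2*I*√17 ≈ 8.2462*I)
J = -90 (J = -18*5 = -90)
z(E) = 2*E/(E + 2*I*√17) (z(E) = (E + E)/(E + 2*I*√17) = (2*E)/(E + 2*I*√17) = 2*E/(E + 2*I*√17))
m(A) = -90
z(-33) + m(7) = 2*(-33)/(-33 + 2*I*√17) - 90 = -66/(-33 + 2*I*√17) - 90 = -90 - 66/(-33 + 2*I*√17)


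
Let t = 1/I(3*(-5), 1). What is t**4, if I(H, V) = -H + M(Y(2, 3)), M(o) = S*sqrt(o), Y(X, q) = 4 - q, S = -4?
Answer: 1/14641 ≈ 6.8301e-5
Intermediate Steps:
M(o) = -4*sqrt(o)
I(H, V) = -4 - H (I(H, V) = -H - 4*sqrt(4 - 1*3) = -H - 4*sqrt(4 - 3) = -H - 4*sqrt(1) = -H - 4*1 = -H - 4 = -4 - H)
t = 1/11 (t = 1/(-4 - 3*(-5)) = 1/(-4 - 1*(-15)) = 1/(-4 + 15) = 1/11 ≈ 0.090909)
t**4 = (1/11)**4 = 1/14641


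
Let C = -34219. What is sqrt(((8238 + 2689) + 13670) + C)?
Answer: I*sqrt(9622) ≈ 98.092*I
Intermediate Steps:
sqrt(((8238 + 2689) + 13670) + C) = sqrt(((8238 + 2689) + 13670) - 34219) = sqrt((10927 + 13670) - 34219) = sqrt(24597 - 34219) = sqrt(-9622) = I*sqrt(9622)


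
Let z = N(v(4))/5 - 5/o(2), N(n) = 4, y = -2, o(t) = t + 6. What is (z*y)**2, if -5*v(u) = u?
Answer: 49/400 ≈ 0.12250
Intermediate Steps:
o(t) = 6 + t
v(u) = -u/5
z = 7/40 (z = 4/5 - 5/(6 + 2) = 4*(1/5) - 5/8 = 4/5 - 5*1/8 = 4/5 - 5/8 = 7/40 ≈ 0.17500)
(z*y)**2 = ((7/40)*(-2))**2 = (-7/20)**2 = 49/400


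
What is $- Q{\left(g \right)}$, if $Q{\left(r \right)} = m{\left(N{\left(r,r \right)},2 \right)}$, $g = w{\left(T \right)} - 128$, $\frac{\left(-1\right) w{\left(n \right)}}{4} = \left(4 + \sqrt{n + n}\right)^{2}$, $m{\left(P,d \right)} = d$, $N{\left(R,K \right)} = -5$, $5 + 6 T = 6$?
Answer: $-2$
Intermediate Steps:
$T = \frac{1}{6}$ ($T = - \frac{5}{6} + \frac{1}{6} \cdot 6 = - \frac{5}{6} + 1 = \frac{1}{6} \approx 0.16667$)
$w{\left(n \right)} = - 4 \left(4 + \sqrt{2} \sqrt{n}\right)^{2}$ ($w{\left(n \right)} = - 4 \left(4 + \sqrt{n + n}\right)^{2} = - 4 \left(4 + \sqrt{2 n}\right)^{2} = - 4 \left(4 + \sqrt{2} \sqrt{n}\right)^{2}$)
$g = -128 - 4 \left(4 + \frac{\sqrt{3}}{3}\right)^{2}$ ($g = - 4 \left(4 + \frac{\sqrt{2}}{\sqrt{6}}\right)^{2} - 128 = - 4 \left(4 + \sqrt{2} \frac{\sqrt{6}}{6}\right)^{2} - 128 = - 4 \left(4 + \frac{\sqrt{3}}{3}\right)^{2} - 128 = -128 - 4 \left(4 + \frac{\sqrt{3}}{3}\right)^{2} \approx -211.81$)
$Q{\left(r \right)} = 2$
$- Q{\left(g \right)} = \left(-1\right) 2 = -2$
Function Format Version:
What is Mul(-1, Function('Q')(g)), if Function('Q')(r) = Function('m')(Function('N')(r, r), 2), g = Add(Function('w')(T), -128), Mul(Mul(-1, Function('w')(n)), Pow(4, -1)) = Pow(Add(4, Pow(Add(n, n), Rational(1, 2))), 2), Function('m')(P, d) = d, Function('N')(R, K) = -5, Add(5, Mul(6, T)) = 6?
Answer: -2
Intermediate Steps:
T = Rational(1, 6) (T = Add(Rational(-5, 6), Mul(Rational(1, 6), 6)) = Add(Rational(-5, 6), 1) = Rational(1, 6) ≈ 0.16667)
Function('w')(n) = Mul(-4, Pow(Add(4, Mul(Pow(2, Rational(1, 2)), Pow(n, Rational(1, 2)))), 2)) (Function('w')(n) = Mul(-4, Pow(Add(4, Pow(Add(n, n), Rational(1, 2))), 2)) = Mul(-4, Pow(Add(4, Pow(Mul(2, n), Rational(1, 2))), 2)) = Mul(-4, Pow(Add(4, Mul(Pow(2, Rational(1, 2)), Pow(n, Rational(1, 2)))), 2)))
g = Add(-128, Mul(-4, Pow(Add(4, Mul(Rational(1, 3), Pow(3, Rational(1, 2)))), 2))) (g = Add(Mul(-4, Pow(Add(4, Mul(Pow(2, Rational(1, 2)), Pow(Rational(1, 6), Rational(1, 2)))), 2)), -128) = Add(Mul(-4, Pow(Add(4, Mul(Pow(2, Rational(1, 2)), Mul(Rational(1, 6), Pow(6, Rational(1, 2))))), 2)), -128) = Add(Mul(-4, Pow(Add(4, Mul(Rational(1, 3), Pow(3, Rational(1, 2)))), 2)), -128) = Add(-128, Mul(-4, Pow(Add(4, Mul(Rational(1, 3), Pow(3, Rational(1, 2)))), 2))) ≈ -211.81)
Function('Q')(r) = 2
Mul(-1, Function('Q')(g)) = Mul(-1, 2) = -2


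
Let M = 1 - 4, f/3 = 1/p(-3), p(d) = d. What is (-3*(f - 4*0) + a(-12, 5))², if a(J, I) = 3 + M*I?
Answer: 81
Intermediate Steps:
f = -1 (f = 3/(-3) = 3*(-⅓) = -1)
M = -3
a(J, I) = 3 - 3*I
(-3*(f - 4*0) + a(-12, 5))² = (-3*(-1 - 4*0) + (3 - 3*5))² = (-3*(-1 + 0) + (3 - 15))² = (-3*(-1) - 12)² = (3 - 12)² = (-9)² = 81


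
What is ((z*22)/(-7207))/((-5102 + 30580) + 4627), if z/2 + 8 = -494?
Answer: 22088/216966735 ≈ 0.00010180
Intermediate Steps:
z = -1004 (z = -16 + 2*(-494) = -16 - 988 = -1004)
((z*22)/(-7207))/((-5102 + 30580) + 4627) = (-1004*22/(-7207))/((-5102 + 30580) + 4627) = (-22088*(-1/7207))/(25478 + 4627) = (22088/7207)/30105 = (22088/7207)*(1/30105) = 22088/216966735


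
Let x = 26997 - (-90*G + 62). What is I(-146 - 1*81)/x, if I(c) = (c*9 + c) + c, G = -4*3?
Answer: -2497/25855 ≈ -0.096577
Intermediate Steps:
G = -12
I(c) = 11*c (I(c) = (9*c + c) + c = 10*c + c = 11*c)
x = 25855 (x = 26997 - (-90*(-12) + 62) = 26997 - (1080 + 62) = 26997 - 1*1142 = 26997 - 1142 = 25855)
I(-146 - 1*81)/x = (11*(-146 - 1*81))/25855 = (11*(-146 - 81))*(1/25855) = (11*(-227))*(1/25855) = -2497*1/25855 = -2497/25855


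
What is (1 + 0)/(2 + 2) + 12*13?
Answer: 625/4 ≈ 156.25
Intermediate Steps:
(1 + 0)/(2 + 2) + 12*13 = 1/4 + 156 = 1*(¼) + 156 = ¼ + 156 = 625/4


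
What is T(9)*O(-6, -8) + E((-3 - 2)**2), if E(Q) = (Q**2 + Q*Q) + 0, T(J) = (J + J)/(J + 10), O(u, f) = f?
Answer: 23606/19 ≈ 1242.4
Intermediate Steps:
T(J) = 2*J/(10 + J) (T(J) = (2*J)/(10 + J) = 2*J/(10 + J))
E(Q) = 2*Q**2 (E(Q) = (Q**2 + Q**2) + 0 = 2*Q**2 + 0 = 2*Q**2)
T(9)*O(-6, -8) + E((-3 - 2)**2) = (2*9/(10 + 9))*(-8) + 2*((-3 - 2)**2)**2 = (2*9/19)*(-8) + 2*((-5)**2)**2 = (2*9*(1/19))*(-8) + 2*25**2 = (18/19)*(-8) + 2*625 = -144/19 + 1250 = 23606/19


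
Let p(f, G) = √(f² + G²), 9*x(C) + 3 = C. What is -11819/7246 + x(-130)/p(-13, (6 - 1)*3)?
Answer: -11819/7246 - 133*√394/3546 ≈ -2.3756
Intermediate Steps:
x(C) = -⅓ + C/9
p(f, G) = √(G² + f²)
-11819/7246 + x(-130)/p(-13, (6 - 1)*3) = -11819/7246 + (-⅓ + (⅑)*(-130))/(√(((6 - 1)*3)² + (-13)²)) = -11819*1/7246 + (-⅓ - 130/9)/(√((5*3)² + 169)) = -11819/7246 - 133/(9*√(15² + 169)) = -11819/7246 - 133/(9*√(225 + 169)) = -11819/7246 - 133*√394/394/9 = -11819/7246 - 133*√394/3546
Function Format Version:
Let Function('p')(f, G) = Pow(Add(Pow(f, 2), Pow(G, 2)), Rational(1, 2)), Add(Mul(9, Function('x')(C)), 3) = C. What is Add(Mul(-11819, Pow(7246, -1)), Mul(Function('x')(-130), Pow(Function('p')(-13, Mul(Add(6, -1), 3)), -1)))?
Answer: Add(Rational(-11819, 7246), Mul(Rational(-133, 3546), Pow(394, Rational(1, 2)))) ≈ -2.3756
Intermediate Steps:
Function('x')(C) = Add(Rational(-1, 3), Mul(Rational(1, 9), C))
Function('p')(f, G) = Pow(Add(Pow(G, 2), Pow(f, 2)), Rational(1, 2))
Add(Mul(-11819, Pow(7246, -1)), Mul(Function('x')(-130), Pow(Function('p')(-13, Mul(Add(6, -1), 3)), -1))) = Add(Mul(-11819, Pow(7246, -1)), Mul(Add(Rational(-1, 3), Mul(Rational(1, 9), -130)), Pow(Pow(Add(Pow(Mul(Add(6, -1), 3), 2), Pow(-13, 2)), Rational(1, 2)), -1))) = Add(Mul(-11819, Rational(1, 7246)), Mul(Add(Rational(-1, 3), Rational(-130, 9)), Pow(Pow(Add(Pow(Mul(5, 3), 2), 169), Rational(1, 2)), -1))) = Add(Rational(-11819, 7246), Mul(Rational(-133, 9), Pow(Pow(Add(Pow(15, 2), 169), Rational(1, 2)), -1))) = Add(Rational(-11819, 7246), Mul(Rational(-133, 9), Pow(Pow(Add(225, 169), Rational(1, 2)), -1))) = Add(Rational(-11819, 7246), Mul(Rational(-133, 9), Pow(Pow(394, Rational(1, 2)), -1))) = Add(Rational(-11819, 7246), Mul(Rational(-133, 9), Mul(Rational(1, 394), Pow(394, Rational(1, 2))))) = Add(Rational(-11819, 7246), Mul(Rational(-133, 3546), Pow(394, Rational(1, 2))))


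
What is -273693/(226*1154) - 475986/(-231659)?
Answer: 60735606057/60417593836 ≈ 1.0053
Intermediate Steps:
-273693/(226*1154) - 475986/(-231659) = -273693/260804 - 475986*(-1/231659) = -273693*1/260804 + 475986/231659 = -273693/260804 + 475986/231659 = 60735606057/60417593836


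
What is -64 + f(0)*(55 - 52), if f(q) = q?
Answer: -64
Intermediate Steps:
-64 + f(0)*(55 - 52) = -64 + 0*(55 - 52) = -64 + 0*3 = -64 + 0 = -64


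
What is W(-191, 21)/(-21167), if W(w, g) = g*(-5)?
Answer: 105/21167 ≈ 0.0049606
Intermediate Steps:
W(w, g) = -5*g
W(-191, 21)/(-21167) = -5*21/(-21167) = -105*(-1/21167) = 105/21167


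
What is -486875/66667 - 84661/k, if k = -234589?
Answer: -108571424488/15639344863 ≈ -6.9422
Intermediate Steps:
-486875/66667 - 84661/k = -486875/66667 - 84661/(-234589) = -486875*1/66667 - 84661*(-1/234589) = -486875/66667 + 84661/234589 = -108571424488/15639344863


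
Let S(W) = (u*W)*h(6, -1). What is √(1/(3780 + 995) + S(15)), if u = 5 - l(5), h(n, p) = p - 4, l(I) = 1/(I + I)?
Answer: 13*I*√7932994/1910 ≈ 19.17*I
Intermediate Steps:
l(I) = 1/(2*I)
h(n, p) = -4 + p
u = 49/10 (u = 5 - 1/(2*5) = 5 - 1*⅒ = 5 - ⅒ = 49/10 ≈ 4.9000)
S(W) = -49*W/2 (S(W) = (49*W/10)*(-4 - 1) = (49*W/10)*(-5) = -49*W/2)
√(1/(3780 + 995) + S(15)) = √(1/(3780 + 995) - 49/2*15) = √(1/4775 - 735/2) = √(-3509623/9550) = 13*I*√7932994/1910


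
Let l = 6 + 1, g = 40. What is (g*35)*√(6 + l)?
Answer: 1400*√13 ≈ 5047.8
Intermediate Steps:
l = 7
(g*35)*√(6 + l) = (40*35)*√(6 + 7) = 1400*√13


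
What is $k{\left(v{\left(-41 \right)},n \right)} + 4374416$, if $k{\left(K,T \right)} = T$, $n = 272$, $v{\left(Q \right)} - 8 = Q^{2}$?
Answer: $4374688$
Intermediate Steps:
$v{\left(Q \right)} = 8 + Q^{2}$
$k{\left(v{\left(-41 \right)},n \right)} + 4374416 = 272 + 4374416 = 4374688$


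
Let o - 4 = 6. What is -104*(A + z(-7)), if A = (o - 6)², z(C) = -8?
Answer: -832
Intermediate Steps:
o = 10 (o = 4 + 6 = 10)
A = 16 (A = (10 - 6)² = 4² = 16)
-104*(A + z(-7)) = -104*(16 - 8) = -104*8 = -832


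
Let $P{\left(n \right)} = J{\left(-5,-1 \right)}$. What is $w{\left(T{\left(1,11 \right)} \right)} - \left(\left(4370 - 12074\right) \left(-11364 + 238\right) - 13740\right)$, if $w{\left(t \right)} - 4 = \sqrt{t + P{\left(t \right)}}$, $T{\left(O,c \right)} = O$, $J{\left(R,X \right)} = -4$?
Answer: $-85700960 + i \sqrt{3} \approx -8.5701 \cdot 10^{7} + 1.732 i$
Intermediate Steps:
$P{\left(n \right)} = -4$
$w{\left(t \right)} = 4 + \sqrt{-4 + t}$ ($w{\left(t \right)} = 4 + \sqrt{t - 4} = 4 + \sqrt{-4 + t}$)
$w{\left(T{\left(1,11 \right)} \right)} - \left(\left(4370 - 12074\right) \left(-11364 + 238\right) - 13740\right) = \left(4 + \sqrt{-4 + 1}\right) - \left(\left(4370 - 12074\right) \left(-11364 + 238\right) - 13740\right) = \left(4 + \sqrt{-3}\right) - \left(\left(-7704\right) \left(-11126\right) - 13740\right) = \left(4 + i \sqrt{3}\right) - \left(85714704 - 13740\right) = \left(4 + i \sqrt{3}\right) - 85700964 = -85700960 + i \sqrt{3}$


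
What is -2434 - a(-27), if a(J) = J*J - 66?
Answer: -3097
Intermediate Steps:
a(J) = -66 + J² (a(J) = J² - 66 = -66 + J²)
-2434 - a(-27) = -2434 - (-66 + (-27)²) = -2434 - (-66 + 729) = -2434 - 1*663 = -2434 - 663 = -3097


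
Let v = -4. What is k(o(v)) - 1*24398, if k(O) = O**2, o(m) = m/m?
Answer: -24397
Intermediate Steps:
o(m) = 1
k(o(v)) - 1*24398 = 1**2 - 1*24398 = 1 - 24398 = -24397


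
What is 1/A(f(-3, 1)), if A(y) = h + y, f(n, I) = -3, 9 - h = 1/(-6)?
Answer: 6/37 ≈ 0.16216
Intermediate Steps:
h = 55/6 (h = 9 - 1/(-6) = 9 - 1*(-1/6) = 9 + 1/6 = 55/6 ≈ 9.1667)
A(y) = 55/6 + y
1/A(f(-3, 1)) = 1/(55/6 - 3) = 1/(37/6) = 6/37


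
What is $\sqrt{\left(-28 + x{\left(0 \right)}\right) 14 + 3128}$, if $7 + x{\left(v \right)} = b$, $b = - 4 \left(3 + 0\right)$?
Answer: $\sqrt{2470} \approx 49.699$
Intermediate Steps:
$b = -12$ ($b = \left(-4\right) 3 = -12$)
$x{\left(v \right)} = -19$ ($x{\left(v \right)} = -7 - 12 = -19$)
$\sqrt{\left(-28 + x{\left(0 \right)}\right) 14 + 3128} = \sqrt{\left(-28 - 19\right) 14 + 3128} = \sqrt{\left(-47\right) 14 + 3128} = \sqrt{-658 + 3128} = \sqrt{2470}$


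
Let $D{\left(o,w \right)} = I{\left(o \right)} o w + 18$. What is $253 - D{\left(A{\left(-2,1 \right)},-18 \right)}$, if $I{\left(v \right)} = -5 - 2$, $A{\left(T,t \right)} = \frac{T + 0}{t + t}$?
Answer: $361$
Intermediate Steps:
$A{\left(T,t \right)} = \frac{T}{2 t}$
$I{\left(v \right)} = -7$
$D{\left(o,w \right)} = 18 - 7 o w$ ($D{\left(o,w \right)} = - 7 o w + 18 = 18 - 7 o w$)
$253 - D{\left(A{\left(-2,1 \right)},-18 \right)} = 253 - \left(18 - 7 \cdot \frac{1}{2} \left(-2\right) 1^{-1} \left(-18\right)\right) = 253 - \left(18 - 7 \cdot \frac{1}{2} \left(-2\right) 1 \left(-18\right)\right) = 253 - \left(18 - \left(-7\right) \left(-18\right)\right) = 253 - \left(18 - 126\right) = 253 - -108 = 253 + 108 = 361$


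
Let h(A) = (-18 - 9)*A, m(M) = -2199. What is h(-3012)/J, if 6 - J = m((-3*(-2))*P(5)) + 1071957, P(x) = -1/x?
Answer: -6777/89146 ≈ -0.076021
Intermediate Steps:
h(A) = -27*A
J = -1069752 (J = 6 - (-2199 + 1071957) = 6 - 1*1069758 = 6 - 1069758 = -1069752)
h(-3012)/J = -27*(-3012)/(-1069752) = 81324*(-1/1069752) = -6777/89146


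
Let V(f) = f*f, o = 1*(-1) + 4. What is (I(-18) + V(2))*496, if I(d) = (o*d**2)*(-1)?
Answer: -480128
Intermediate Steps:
o = 3 (o = -1 + 4 = 3)
V(f) = f**2
I(d) = -3*d**2 (I(d) = (3*d**2)*(-1) = -3*d**2)
(I(-18) + V(2))*496 = (-3*(-18)**2 + 2**2)*496 = (-3*324 + 4)*496 = (-972 + 4)*496 = -968*496 = -480128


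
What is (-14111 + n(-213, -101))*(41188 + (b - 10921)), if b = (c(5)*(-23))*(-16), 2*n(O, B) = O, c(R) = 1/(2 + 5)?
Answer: -6034959095/14 ≈ -4.3107e+8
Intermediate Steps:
c(R) = ⅐ (c(R) = 1/7 = ⅐)
n(O, B) = O/2
b = 368/7 (b = ((⅐)*(-23))*(-16) = -23/7*(-16) = 368/7 ≈ 52.571)
(-14111 + n(-213, -101))*(41188 + (b - 10921)) = (-14111 + (½)*(-213))*(41188 + (368/7 - 10921)) = (-14111 - 213/2)*(41188 - 76079/7) = -28435/2*212237/7 = -6034959095/14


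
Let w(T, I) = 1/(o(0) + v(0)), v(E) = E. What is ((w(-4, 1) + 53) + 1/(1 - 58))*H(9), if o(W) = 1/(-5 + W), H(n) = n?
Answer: 8205/19 ≈ 431.84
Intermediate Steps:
w(T, I) = -5 (w(T, I) = 1/(1/(-5 + 0) + 0) = 1/(1/(-5) + 0) = 1/(-1/5 + 0) = 1/(-1/5) = -5)
((w(-4, 1) + 53) + 1/(1 - 58))*H(9) = ((-5 + 53) + 1/(1 - 58))*9 = (48 + 1/(-57))*9 = (48 - 1/57)*9 = (2735/57)*9 = 8205/19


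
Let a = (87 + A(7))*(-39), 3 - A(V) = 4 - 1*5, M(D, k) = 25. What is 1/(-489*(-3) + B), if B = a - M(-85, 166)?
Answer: -1/2107 ≈ -0.00047461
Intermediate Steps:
A(V) = 4 (A(V) = 3 - (4 - 1*5) = 3 - (4 - 5) = 3 - 1*(-1) = 3 + 1 = 4)
a = -3549 (a = (87 + 4)*(-39) = 91*(-39) = -3549)
B = -3574 (B = -3549 - 1*25 = -3549 - 25 = -3574)
1/(-489*(-3) + B) = 1/(-489*(-3) - 3574) = 1/(1467 - 3574) = 1/(-2107) = -1/2107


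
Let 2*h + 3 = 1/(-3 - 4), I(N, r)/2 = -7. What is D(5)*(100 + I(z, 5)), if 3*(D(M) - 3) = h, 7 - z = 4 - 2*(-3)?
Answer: 4472/21 ≈ 212.95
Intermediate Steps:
z = -3 (z = 7 - (4 - 2*(-3)) = 7 - (4 + 6) = 7 - 1*10 = 7 - 10 = -3)
I(N, r) = -14 (I(N, r) = 2*(-7) = -14)
h = -11/7 (h = -3/2 + 1/(2*(-3 - 4)) = -3/2 + (½)/(-7) = -3/2 + (½)*(-⅐) = -3/2 - 1/14 = -11/7 ≈ -1.5714)
D(M) = 52/21 (D(M) = 3 + (⅓)*(-11/7) = 3 - 11/21 = 52/21)
D(5)*(100 + I(z, 5)) = 52*(100 - 14)/21 = (52/21)*86 = 4472/21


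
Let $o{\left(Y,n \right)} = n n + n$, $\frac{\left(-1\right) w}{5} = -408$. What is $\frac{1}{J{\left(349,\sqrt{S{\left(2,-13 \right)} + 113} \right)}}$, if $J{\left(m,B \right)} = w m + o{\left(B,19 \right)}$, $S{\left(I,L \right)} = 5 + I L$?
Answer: $\frac{1}{712340} \approx 1.4038 \cdot 10^{-6}$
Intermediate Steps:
$w = 2040$ ($w = \left(-5\right) \left(-408\right) = 2040$)
$o{\left(Y,n \right)} = n + n^{2}$ ($o{\left(Y,n \right)} = n^{2} + n = n + n^{2}$)
$J{\left(m,B \right)} = 380 + 2040 m$ ($J{\left(m,B \right)} = 2040 m + 19 \left(1 + 19\right) = 2040 m + 19 \cdot 20 = 2040 m + 380 = 380 + 2040 m$)
$\frac{1}{J{\left(349,\sqrt{S{\left(2,-13 \right)} + 113} \right)}} = \frac{1}{380 + 2040 \cdot 349} = \frac{1}{380 + 711960} = \frac{1}{712340}$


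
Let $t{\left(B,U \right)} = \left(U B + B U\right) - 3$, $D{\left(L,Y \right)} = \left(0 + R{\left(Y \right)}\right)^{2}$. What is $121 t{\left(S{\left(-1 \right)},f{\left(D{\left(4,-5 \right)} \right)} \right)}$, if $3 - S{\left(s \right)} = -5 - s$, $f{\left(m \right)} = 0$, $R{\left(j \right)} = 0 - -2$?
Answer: $-363$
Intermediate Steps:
$R{\left(j \right)} = 2$ ($R{\left(j \right)} = 0 + 2 = 2$)
$D{\left(L,Y \right)} = 4$ ($D{\left(L,Y \right)} = \left(0 + 2\right)^{2} = 2^{2} = 4$)
$S{\left(s \right)} = 8 + s$ ($S{\left(s \right)} = 3 - \left(-5 - s\right) = 3 + \left(5 + s\right) = 8 + s$)
$t{\left(B,U \right)} = -3 + 2 B U$ ($t{\left(B,U \right)} = \left(B U + B U\right) - 3 = 2 B U - 3 = -3 + 2 B U$)
$121 t{\left(S{\left(-1 \right)},f{\left(D{\left(4,-5 \right)} \right)} \right)} = 121 \left(-3 + 2 \left(8 - 1\right) 0\right) = 121 \left(-3 + 2 \cdot 7 \cdot 0\right) = 121 \left(-3 + 0\right) = 121 \left(-3\right) = -363$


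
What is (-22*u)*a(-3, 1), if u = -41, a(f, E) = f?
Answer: -2706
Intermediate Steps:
(-22*u)*a(-3, 1) = -22*(-41)*(-3) = 902*(-3) = -2706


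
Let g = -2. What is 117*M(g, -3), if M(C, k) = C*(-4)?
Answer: 936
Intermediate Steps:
M(C, k) = -4*C
117*M(g, -3) = 117*(-4*(-2)) = 117*8 = 936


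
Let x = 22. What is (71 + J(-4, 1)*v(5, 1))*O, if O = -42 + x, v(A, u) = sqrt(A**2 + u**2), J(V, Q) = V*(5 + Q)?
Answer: -1420 + 480*sqrt(26) ≈ 1027.5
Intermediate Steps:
O = -20 (O = -42 + 22 = -20)
(71 + J(-4, 1)*v(5, 1))*O = (71 + (-4*(5 + 1))*sqrt(5**2 + 1**2))*(-20) = (71 + (-4*6)*sqrt(25 + 1))*(-20) = (71 - 24*sqrt(26))*(-20) = -1420 + 480*sqrt(26)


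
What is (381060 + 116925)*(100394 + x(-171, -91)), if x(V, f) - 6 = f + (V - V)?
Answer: 49952377365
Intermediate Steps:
x(V, f) = 6 + f (x(V, f) = 6 + (f + (V - V)) = 6 + (f + 0) = 6 + f)
(381060 + 116925)*(100394 + x(-171, -91)) = (381060 + 116925)*(100394 + (6 - 91)) = 497985*(100394 - 85) = 497985*100309 = 49952377365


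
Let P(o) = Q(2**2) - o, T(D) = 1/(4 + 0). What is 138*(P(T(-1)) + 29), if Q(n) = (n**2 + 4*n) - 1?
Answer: 16491/2 ≈ 8245.5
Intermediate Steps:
T(D) = 1/4
Q(n) = -1 + n**2 + 4*n
P(o) = 31 - o (P(o) = (-1 + (2**2)**2 + 4*2**2) - o = (-1 + 4**2 + 4*4) - o = (-1 + 16 + 16) - o = 31 - o)
138*(P(T(-1)) + 29) = 138*((31 - 1*1/4) + 29) = 138*((31 - 1/4) + 29) = 138*(123/4 + 29) = 138*(239/4) = 16491/2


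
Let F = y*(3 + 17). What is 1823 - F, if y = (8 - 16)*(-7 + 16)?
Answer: 3263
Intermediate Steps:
y = -72 (y = -8*9 = -72)
F = -1440 (F = -72*(3 + 17) = -72*20 = -1440)
1823 - F = 1823 - 1*(-1440) = 1823 + 1440 = 3263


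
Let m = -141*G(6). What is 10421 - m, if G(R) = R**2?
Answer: 15497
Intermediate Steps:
m = -5076 (m = -141*6**2 = -141*36 = -1*5076 = -5076)
10421 - m = 10421 - 1*(-5076) = 10421 + 5076 = 15497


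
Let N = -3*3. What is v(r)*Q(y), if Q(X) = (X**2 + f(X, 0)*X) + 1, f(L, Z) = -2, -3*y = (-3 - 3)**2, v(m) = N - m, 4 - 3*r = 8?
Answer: -3887/3 ≈ -1295.7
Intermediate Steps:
r = -4/3 (r = 4/3 - 1/3*8 = 4/3 - 8/3 = -4/3 ≈ -1.3333)
N = -9
v(m) = -9 - m
y = -12 (y = -(-3 - 3)**2/3 = -1/3*(-6)**2 = -1/3*36 = -12)
Q(X) = 1 + X**2 - 2*X (Q(X) = (X**2 - 2*X) + 1 = 1 + X**2 - 2*X)
v(r)*Q(y) = (-9 - 1*(-4/3))*(1 + (-12)**2 - 2*(-12)) = (-9 + 4/3)*(1 + 144 + 24) = -23/3*169 = -3887/3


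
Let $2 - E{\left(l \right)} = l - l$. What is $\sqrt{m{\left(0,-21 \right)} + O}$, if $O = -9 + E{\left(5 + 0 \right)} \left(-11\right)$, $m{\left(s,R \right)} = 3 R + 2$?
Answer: $2 i \sqrt{23} \approx 9.5917 i$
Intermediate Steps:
$m{\left(s,R \right)} = 2 + 3 R$
$E{\left(l \right)} = 2$ ($E{\left(l \right)} = 2 - \left(l - l\right) = 2 - 0 = 2 + 0 = 2$)
$O = -31$ ($O = -9 + 2 \left(-11\right) = -9 - 22 = -31$)
$\sqrt{m{\left(0,-21 \right)} + O} = \sqrt{\left(2 + 3 \left(-21\right)\right) - 31} = \sqrt{\left(2 - 63\right) - 31} = \sqrt{-61 - 31} = \sqrt{-92} = 2 i \sqrt{23}$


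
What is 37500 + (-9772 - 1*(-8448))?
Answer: 36176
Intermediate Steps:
37500 + (-9772 - 1*(-8448)) = 37500 + (-9772 + 8448) = 37500 - 1324 = 36176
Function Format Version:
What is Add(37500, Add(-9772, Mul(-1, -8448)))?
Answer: 36176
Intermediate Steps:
Add(37500, Add(-9772, Mul(-1, -8448))) = Add(37500, Add(-9772, 8448)) = Add(37500, -1324) = 36176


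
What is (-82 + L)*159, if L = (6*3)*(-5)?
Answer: -27348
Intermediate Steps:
L = -90 (L = 18*(-5) = -90)
(-82 + L)*159 = (-82 - 90)*159 = -172*159 = -27348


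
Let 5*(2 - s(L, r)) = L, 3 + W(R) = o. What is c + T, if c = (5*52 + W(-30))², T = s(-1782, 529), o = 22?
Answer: 390997/5 ≈ 78199.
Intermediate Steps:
W(R) = 19 (W(R) = -3 + 22 = 19)
s(L, r) = 2 - L/5
T = 1792/5 (T = 2 - ⅕*(-1782) = 2 + 1782/5 = 1792/5 ≈ 358.40)
c = 77841 (c = (5*52 + 19)² = (260 + 19)² = 279² = 77841)
c + T = 77841 + 1792/5 = 390997/5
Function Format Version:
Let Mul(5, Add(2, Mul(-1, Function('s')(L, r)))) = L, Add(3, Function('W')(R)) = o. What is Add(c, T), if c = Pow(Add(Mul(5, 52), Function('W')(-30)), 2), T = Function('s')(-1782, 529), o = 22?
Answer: Rational(390997, 5) ≈ 78199.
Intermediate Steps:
Function('W')(R) = 19 (Function('W')(R) = Add(-3, 22) = 19)
Function('s')(L, r) = Add(2, Mul(Rational(-1, 5), L))
T = Rational(1792, 5) (T = Add(2, Mul(Rational(-1, 5), -1782)) = Add(2, Rational(1782, 5)) = Rational(1792, 5) ≈ 358.40)
c = 77841 (c = Pow(Add(Mul(5, 52), 19), 2) = Pow(Add(260, 19), 2) = Pow(279, 2) = 77841)
Add(c, T) = Add(77841, Rational(1792, 5)) = Rational(390997, 5)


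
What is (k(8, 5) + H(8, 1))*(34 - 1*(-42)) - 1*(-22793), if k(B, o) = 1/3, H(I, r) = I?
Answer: 70279/3 ≈ 23426.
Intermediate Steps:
k(B, o) = ⅓
(k(8, 5) + H(8, 1))*(34 - 1*(-42)) - 1*(-22793) = (⅓ + 8)*(34 - 1*(-42)) - 1*(-22793) = 25*(34 + 42)/3 + 22793 = (25/3)*76 + 22793 = 1900/3 + 22793 = 70279/3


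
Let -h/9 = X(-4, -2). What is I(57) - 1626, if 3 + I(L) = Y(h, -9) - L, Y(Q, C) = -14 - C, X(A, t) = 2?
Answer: -1691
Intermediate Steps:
h = -18 (h = -9*2 = -18)
I(L) = -8 - L (I(L) = -3 + ((-14 - 1*(-9)) - L) = -3 + ((-14 + 9) - L) = -3 + (-5 - L) = -8 - L)
I(57) - 1626 = (-8 - 1*57) - 1626 = (-8 - 57) - 1626 = -65 - 1626 = -1691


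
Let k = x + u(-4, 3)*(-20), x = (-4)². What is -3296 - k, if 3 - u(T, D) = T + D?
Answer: -3232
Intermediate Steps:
u(T, D) = 3 - D - T (u(T, D) = 3 - (T + D) = 3 - (D + T) = 3 + (-D - T) = 3 - D - T)
x = 16
k = -64 (k = 16 + (3 - 1*3 - 1*(-4))*(-20) = 16 + (3 - 3 + 4)*(-20) = 16 + 4*(-20) = 16 - 80 = -64)
-3296 - k = -3296 - 1*(-64) = -3296 + 64 = -3232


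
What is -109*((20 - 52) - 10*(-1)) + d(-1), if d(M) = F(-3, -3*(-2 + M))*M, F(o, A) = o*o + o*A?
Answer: 2416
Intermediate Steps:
F(o, A) = o**2 + A*o
d(M) = M*(-9 + 9*M) (d(M) = (-3*(-3*(-2 + M) - 3))*M = (-3*((6 - 3*M) - 3))*M = (-3*(3 - 3*M))*M = (-9 + 9*M)*M = M*(-9 + 9*M))
-109*((20 - 52) - 10*(-1)) + d(-1) = -109*((20 - 52) - 10*(-1)) + 9*(-1)*(-1 - 1) = -109*(-32 + 10) + 9*(-1)*(-2) = -109*(-22) + 18 = 2398 + 18 = 2416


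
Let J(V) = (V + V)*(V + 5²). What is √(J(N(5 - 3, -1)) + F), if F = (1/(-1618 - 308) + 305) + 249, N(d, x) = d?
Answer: √272852354/642 ≈ 25.729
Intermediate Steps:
F = 1067003/1926 (F = (1/(-1926) + 305) + 249 = (-1/1926 + 305) + 249 = 587429/1926 + 249 = 1067003/1926 ≈ 554.00)
J(V) = 2*V*(25 + V) (J(V) = (2*V)*(V + 25) = (2*V)*(25 + V) = 2*V*(25 + V))
√(J(N(5 - 3, -1)) + F) = √(2*(5 - 3)*(25 + (5 - 3)) + 1067003/1926) = √(2*2*(25 + 2) + 1067003/1926) = √(2*2*27 + 1067003/1926) = √(108 + 1067003/1926) = √(1275011/1926) = √272852354/642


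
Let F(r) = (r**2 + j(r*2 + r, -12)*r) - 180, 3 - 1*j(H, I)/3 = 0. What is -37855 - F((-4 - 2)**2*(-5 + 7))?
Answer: -43507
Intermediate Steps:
j(H, I) = 9 (j(H, I) = 9 - 3*0 = 9 + 0 = 9)
F(r) = -180 + r**2 + 9*r (F(r) = (r**2 + 9*r) - 180 = -180 + r**2 + 9*r)
-37855 - F((-4 - 2)**2*(-5 + 7)) = -37855 - (-180 + ((-4 - 2)**2*(-5 + 7))**2 + 9*((-4 - 2)**2*(-5 + 7))) = -37855 - (-180 + ((-6)**2*2)**2 + 9*((-6)**2*2)) = -37855 - (-180 + (36*2)**2 + 9*(36*2)) = -37855 - (-180 + 72**2 + 9*72) = -37855 - (-180 + 5184 + 648) = -37855 - 1*5652 = -37855 - 5652 = -43507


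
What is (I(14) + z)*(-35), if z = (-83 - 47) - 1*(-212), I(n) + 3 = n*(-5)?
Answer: -315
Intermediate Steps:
I(n) = -3 - 5*n (I(n) = -3 + n*(-5) = -3 - 5*n)
z = 82 (z = -130 + 212 = 82)
(I(14) + z)*(-35) = ((-3 - 5*14) + 82)*(-35) = ((-3 - 70) + 82)*(-35) = (-73 + 82)*(-35) = 9*(-35) = -315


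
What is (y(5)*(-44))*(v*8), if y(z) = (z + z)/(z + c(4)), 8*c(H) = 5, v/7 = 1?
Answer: -39424/9 ≈ -4380.4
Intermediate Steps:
v = 7 (v = 7*1 = 7)
c(H) = 5/8 (c(H) = (1/8)*5 = 5/8)
y(z) = 2*z/(5/8 + z) (y(z) = (z + z)/(z + 5/8) = (2*z)/(5/8 + z) = 2*z/(5/8 + z))
(y(5)*(-44))*(v*8) = ((16*5/(5 + 8*5))*(-44))*(7*8) = ((16*5/(5 + 40))*(-44))*56 = ((16*5/45)*(-44))*56 = ((16*5*(1/45))*(-44))*56 = ((16/9)*(-44))*56 = -704/9*56 = -39424/9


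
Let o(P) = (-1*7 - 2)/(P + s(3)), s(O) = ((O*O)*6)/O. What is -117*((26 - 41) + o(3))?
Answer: 12636/7 ≈ 1805.1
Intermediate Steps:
s(O) = 6*O (s(O) = (O**2*6)/O = (6*O**2)/O = 6*O)
o(P) = -9/(18 + P) (o(P) = (-1*7 - 2)/(P + 6*3) = (-7 - 2)/(P + 18) = -9/(18 + P))
-117*((26 - 41) + o(3)) = -117*((26 - 41) - 9/(18 + 3)) = -117*(-15 - 9/21) = -117*(-15 - 9*1/21) = -117*(-15 - 3/7) = -117*(-108/7) = 12636/7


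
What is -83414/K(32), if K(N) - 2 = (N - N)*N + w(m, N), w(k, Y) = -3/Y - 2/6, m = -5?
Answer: -8007744/151 ≈ -53031.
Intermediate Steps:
w(k, Y) = -⅓ - 3/Y (w(k, Y) = -3/Y - 2*⅙ = -3/Y - ⅓ = -⅓ - 3/Y)
K(N) = 2 + (-9 - N)/(3*N) (K(N) = 2 + ((N - N)*N + (-9 - N)/(3*N)) = 2 + (0*N + (-9 - N)/(3*N)) = 2 + (0 + (-9 - N)/(3*N)) = 2 + (-9 - N)/(3*N))
-83414/K(32) = -83414/(5/3 - 3/32) = -83414/151/96 = -83414*96/151 = -8007744/151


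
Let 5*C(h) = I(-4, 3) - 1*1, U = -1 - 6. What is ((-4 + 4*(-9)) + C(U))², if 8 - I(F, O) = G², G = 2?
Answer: 38809/25 ≈ 1552.4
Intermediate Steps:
U = -7
I(F, O) = 4 (I(F, O) = 8 - 1*2² = 8 - 1*4 = 8 - 4 = 4)
C(h) = ⅗ (C(h) = (4 - 1*1)/5 = (4 - 1)/5 = (⅕)*3 = ⅗)
((-4 + 4*(-9)) + C(U))² = ((-4 + 4*(-9)) + ⅗)² = ((-4 - 36) + ⅗)² = (-40 + ⅗)² = (-197/5)² = 38809/25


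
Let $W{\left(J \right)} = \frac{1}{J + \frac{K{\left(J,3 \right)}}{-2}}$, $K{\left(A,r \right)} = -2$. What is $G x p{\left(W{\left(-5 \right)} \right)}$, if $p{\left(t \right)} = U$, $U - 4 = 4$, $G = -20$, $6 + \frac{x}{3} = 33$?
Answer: $-12960$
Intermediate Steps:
$x = 81$ ($x = -18 + 3 \cdot 33 = -18 + 99 = 81$)
$U = 8$ ($U = 4 + 4 = 8$)
$W{\left(J \right)} = \frac{1}{1 + J}$ ($W{\left(J \right)} = \frac{1}{J - \frac{2}{-2}} = \frac{1}{J - -1} = \frac{1}{J + 1} = \frac{1}{1 + J}$)
$p{\left(t \right)} = 8$
$G x p{\left(W{\left(-5 \right)} \right)} = \left(-20\right) 81 \cdot 8 = \left(-1620\right) 8 = -12960$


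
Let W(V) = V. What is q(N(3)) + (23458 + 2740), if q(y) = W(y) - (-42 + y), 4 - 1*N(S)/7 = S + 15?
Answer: 26240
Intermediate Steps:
N(S) = -77 - 7*S (N(S) = 28 - 7*(S + 15) = 28 - 7*(15 + S) = 28 + (-105 - 7*S) = -77 - 7*S)
q(y) = 42 (q(y) = y - (-42 + y) = y + (42 - y) = 42)
q(N(3)) + (23458 + 2740) = 42 + (23458 + 2740) = 42 + 26198 = 26240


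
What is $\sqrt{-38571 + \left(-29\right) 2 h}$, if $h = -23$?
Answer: $i \sqrt{37237} \approx 192.97 i$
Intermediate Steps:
$\sqrt{-38571 + \left(-29\right) 2 h} = \sqrt{-38571 + \left(-29\right) 2 \left(-23\right)} = \sqrt{-38571 - -1334} = \sqrt{-38571 + 1334} = \sqrt{-37237} = i \sqrt{37237}$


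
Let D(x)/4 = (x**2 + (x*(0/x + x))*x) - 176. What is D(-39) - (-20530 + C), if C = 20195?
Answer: -231561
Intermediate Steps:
D(x) = -704 + 4*x**2 + 4*x**3 (D(x) = 4*((x**2 + (x*(0/x + x))*x) - 176) = 4*((x**2 + (x*(0 + x))*x) - 176) = 4*((x**2 + (x*x)*x) - 176) = 4*((x**2 + x**2*x) - 176) = 4*((x**2 + x**3) - 176) = 4*(-176 + x**2 + x**3) = -704 + 4*x**2 + 4*x**3)
D(-39) - (-20530 + C) = (-704 + 4*(-39)**2 + 4*(-39)**3) - (-20530 + 20195) = (-704 + 4*1521 + 4*(-59319)) - 1*(-335) = (-704 + 6084 - 237276) + 335 = -231896 + 335 = -231561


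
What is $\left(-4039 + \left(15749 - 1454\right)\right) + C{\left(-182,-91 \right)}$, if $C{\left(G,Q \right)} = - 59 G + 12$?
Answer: $21006$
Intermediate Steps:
$C{\left(G,Q \right)} = 12 - 59 G$
$\left(-4039 + \left(15749 - 1454\right)\right) + C{\left(-182,-91 \right)} = \left(-4039 + \left(15749 - 1454\right)\right) + \left(12 - -10738\right) = \left(-4039 + \left(15749 - 1454\right)\right) + \left(12 + 10738\right) = \left(-4039 + 14295\right) + 10750 = 10256 + 10750 = 21006$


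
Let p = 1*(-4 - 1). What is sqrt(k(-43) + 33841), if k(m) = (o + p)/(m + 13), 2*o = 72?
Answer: sqrt(30455970)/30 ≈ 183.96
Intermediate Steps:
o = 36 (o = (1/2)*72 = 36)
p = -5 (p = 1*(-5) = -5)
k(m) = 31/(13 + m) (k(m) = (36 - 5)/(m + 13) = 31/(13 + m))
sqrt(k(-43) + 33841) = sqrt(31/(13 - 43) + 33841) = sqrt(31/(-30) + 33841) = sqrt(31*(-1/30) + 33841) = sqrt(-31/30 + 33841) = sqrt(1015199/30) = sqrt(30455970)/30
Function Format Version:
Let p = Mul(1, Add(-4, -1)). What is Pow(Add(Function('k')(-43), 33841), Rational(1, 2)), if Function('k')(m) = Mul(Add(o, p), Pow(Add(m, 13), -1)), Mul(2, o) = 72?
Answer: Mul(Rational(1, 30), Pow(30455970, Rational(1, 2))) ≈ 183.96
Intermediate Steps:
o = 36 (o = Mul(Rational(1, 2), 72) = 36)
p = -5 (p = Mul(1, -5) = -5)
Function('k')(m) = Mul(31, Pow(Add(13, m), -1)) (Function('k')(m) = Mul(Add(36, -5), Pow(Add(m, 13), -1)) = Mul(31, Pow(Add(13, m), -1)))
Pow(Add(Function('k')(-43), 33841), Rational(1, 2)) = Pow(Add(Mul(31, Pow(Add(13, -43), -1)), 33841), Rational(1, 2)) = Pow(Add(Mul(31, Pow(-30, -1)), 33841), Rational(1, 2)) = Pow(Add(Mul(31, Rational(-1, 30)), 33841), Rational(1, 2)) = Pow(Add(Rational(-31, 30), 33841), Rational(1, 2)) = Pow(Rational(1015199, 30), Rational(1, 2)) = Mul(Rational(1, 30), Pow(30455970, Rational(1, 2)))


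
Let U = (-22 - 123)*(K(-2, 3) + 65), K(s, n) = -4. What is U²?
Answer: 78234025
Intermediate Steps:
U = -8845 (U = (-22 - 123)*(-4 + 65) = -145*61 = -8845)
U² = (-8845)² = 78234025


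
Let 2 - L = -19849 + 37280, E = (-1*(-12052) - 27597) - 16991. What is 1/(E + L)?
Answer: -1/49965 ≈ -2.0014e-5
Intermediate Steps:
E = -32536 (E = (12052 - 27597) - 16991 = -15545 - 16991 = -32536)
L = -17429 (L = 2 - (-19849 + 37280) = 2 - 1*17431 = 2 - 17431 = -17429)
1/(E + L) = 1/(-32536 - 17429) = 1/(-49965) = -1/49965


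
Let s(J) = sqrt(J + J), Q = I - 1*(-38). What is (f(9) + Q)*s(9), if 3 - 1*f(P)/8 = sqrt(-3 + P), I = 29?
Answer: -48*sqrt(3) + 273*sqrt(2) ≈ 302.94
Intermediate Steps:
Q = 67 (Q = 29 - 1*(-38) = 29 + 38 = 67)
f(P) = 24 - 8*sqrt(-3 + P)
s(J) = sqrt(2)*sqrt(J) (s(J) = sqrt(2*J) = sqrt(2)*sqrt(J))
(f(9) + Q)*s(9) = ((24 - 8*sqrt(-3 + 9)) + 67)*(sqrt(2)*sqrt(9)) = ((24 - 8*sqrt(6)) + 67)*(sqrt(2)*3) = (91 - 8*sqrt(6))*(3*sqrt(2)) = 3*sqrt(2)*(91 - 8*sqrt(6))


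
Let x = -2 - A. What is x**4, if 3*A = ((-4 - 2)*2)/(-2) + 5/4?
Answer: 7890481/20736 ≈ 380.52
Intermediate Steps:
A = 29/12 (A = (((-4 - 2)*2)/(-2) + 5/4)/3 = (-6*2*(-1/2) + 5*(1/4))/3 = (-12*(-1/2) + 5/4)/3 = (6 + 5/4)/3 = (1/3)*(29/4) = 29/12 ≈ 2.4167)
x = -53/12 (x = -2 - 1*29/12 = -2 - 29/12 = -53/12 ≈ -4.4167)
x**4 = (-53/12)**4 = 7890481/20736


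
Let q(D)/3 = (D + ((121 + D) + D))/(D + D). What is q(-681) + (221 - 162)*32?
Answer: 429537/227 ≈ 1892.2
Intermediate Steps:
q(D) = 3*(121 + 3*D)/(2*D) (q(D) = 3*((D + ((121 + D) + D))/(D + D)) = 3*((D + (121 + 2*D))/((2*D))) = 3*((121 + 3*D)*(1/(2*D))) = 3*((121 + 3*D)/(2*D)) = 3*(121 + 3*D)/(2*D))
q(-681) + (221 - 162)*32 = (3/2)*(121 + 3*(-681))/(-681) + (221 - 162)*32 = (3/2)*(-1/681)*(121 - 2043) + 59*32 = (3/2)*(-1/681)*(-1922) + 1888 = 961/227 + 1888 = 429537/227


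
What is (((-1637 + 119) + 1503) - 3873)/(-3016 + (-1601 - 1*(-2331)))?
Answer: 216/127 ≈ 1.7008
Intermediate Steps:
(((-1637 + 119) + 1503) - 3873)/(-3016 + (-1601 - 1*(-2331))) = ((-1518 + 1503) - 3873)/(-3016 + (-1601 + 2331)) = (-15 - 3873)/(-3016 + 730) = -3888/(-2286) = -3888*(-1/2286) = 216/127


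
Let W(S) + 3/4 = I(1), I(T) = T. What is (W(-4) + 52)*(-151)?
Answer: -31559/4 ≈ -7889.8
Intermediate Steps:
W(S) = 1/4 (W(S) = -3/4 + 1 = 1/4)
(W(-4) + 52)*(-151) = (1/4 + 52)*(-151) = (209/4)*(-151) = -31559/4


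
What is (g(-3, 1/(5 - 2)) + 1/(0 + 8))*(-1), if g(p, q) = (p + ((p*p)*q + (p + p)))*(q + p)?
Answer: -129/8 ≈ -16.125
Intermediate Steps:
g(p, q) = (p + q)*(3*p + q*p²) (g(p, q) = (p + (p²*q + 2*p))*(p + q) = (p + (q*p² + 2*p))*(p + q) = (p + (2*p + q*p²))*(p + q) = (3*p + q*p²)*(p + q) = (p + q)*(3*p + q*p²))
(g(-3, 1/(5 - 2)) + 1/(0 + 8))*(-1) = (-3*(3*(-3) + 3/(5 - 2) - 3/(5 - 2)² + (-3)²/(5 - 2)) + 1/(0 + 8))*(-1) = (-3*(-9 + 3/3 - 3*(1/3)² + 9/3) + 1/8)*(-1) = (-3*(-9 + 3*(⅓) - 3*(⅓)² + (⅓)*9) + ⅛)*(-1) = (-3*(-9 + 1 - 3*⅑ + 3) + ⅛)*(-1) = (-3*(-9 + 1 - ⅓ + 3) + ⅛)*(-1) = (-3*(-16/3) + ⅛)*(-1) = (16 + ⅛)*(-1) = (129/8)*(-1) = -129/8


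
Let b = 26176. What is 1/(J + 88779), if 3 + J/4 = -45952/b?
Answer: 409/36302831 ≈ 1.1266e-5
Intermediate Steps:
J = -7780/409 (J = -12 + 4*(-45952/26176) = -12 + 4*(-45952*1/26176) = -12 + 4*(-718/409) = -12 - 2872/409 = -7780/409 ≈ -19.022)
1/(J + 88779) = 1/(-7780/409 + 88779) = 1/(36302831/409) = 409/36302831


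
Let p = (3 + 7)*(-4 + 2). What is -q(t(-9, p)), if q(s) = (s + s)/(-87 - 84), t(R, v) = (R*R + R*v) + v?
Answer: 482/171 ≈ 2.8187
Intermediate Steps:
p = -20 (p = 10*(-2) = -20)
t(R, v) = v + R² + R*v (t(R, v) = (R² + R*v) + v = v + R² + R*v)
q(s) = -2*s/171 (q(s) = (2*s)/(-171) = (2*s)*(-1/171) = -2*s/171)
-q(t(-9, p)) = -(-2)*(-20 + (-9)² - 9*(-20))/171 = -(-2)*(-20 + 81 + 180)/171 = -(-2)*241/171 = -1*(-482/171) = 482/171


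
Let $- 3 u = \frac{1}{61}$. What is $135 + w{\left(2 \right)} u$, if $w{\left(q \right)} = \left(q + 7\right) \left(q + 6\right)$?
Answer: $\frac{8211}{61} \approx 134.61$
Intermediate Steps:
$u = - \frac{1}{183}$ ($u = - \frac{1}{3 \cdot 61} = \left(- \frac{1}{3}\right) \frac{1}{61} = - \frac{1}{183} \approx -0.0054645$)
$w{\left(q \right)} = \left(6 + q\right) \left(7 + q\right)$ ($w{\left(q \right)} = \left(7 + q\right) \left(6 + q\right) = \left(6 + q\right) \left(7 + q\right)$)
$135 + w{\left(2 \right)} u = 135 + \left(42 + 2^{2} + 13 \cdot 2\right) \left(- \frac{1}{183}\right) = 135 + \left(42 + 4 + 26\right) \left(- \frac{1}{183}\right) = 135 + 72 \left(- \frac{1}{183}\right) = 135 - \frac{24}{61} = \frac{8211}{61}$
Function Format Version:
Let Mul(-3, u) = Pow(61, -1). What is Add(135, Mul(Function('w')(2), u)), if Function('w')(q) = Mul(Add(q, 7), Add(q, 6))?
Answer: Rational(8211, 61) ≈ 134.61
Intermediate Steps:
u = Rational(-1, 183) (u = Mul(Rational(-1, 3), Pow(61, -1)) = Mul(Rational(-1, 3), Rational(1, 61)) = Rational(-1, 183) ≈ -0.0054645)
Function('w')(q) = Mul(Add(6, q), Add(7, q)) (Function('w')(q) = Mul(Add(7, q), Add(6, q)) = Mul(Add(6, q), Add(7, q)))
Add(135, Mul(Function('w')(2), u)) = Add(135, Mul(Add(42, Pow(2, 2), Mul(13, 2)), Rational(-1, 183))) = Add(135, Mul(Add(42, 4, 26), Rational(-1, 183))) = Add(135, Mul(72, Rational(-1, 183))) = Add(135, Rational(-24, 61)) = Rational(8211, 61)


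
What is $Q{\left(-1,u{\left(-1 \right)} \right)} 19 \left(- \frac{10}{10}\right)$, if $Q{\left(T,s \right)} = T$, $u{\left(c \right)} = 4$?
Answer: $19$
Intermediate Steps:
$Q{\left(-1,u{\left(-1 \right)} \right)} 19 \left(- \frac{10}{10}\right) = \left(-1\right) 19 \left(- \frac{10}{10}\right) = - 19 \left(\left(-10\right) \frac{1}{10}\right) = \left(-19\right) \left(-1\right) = 19$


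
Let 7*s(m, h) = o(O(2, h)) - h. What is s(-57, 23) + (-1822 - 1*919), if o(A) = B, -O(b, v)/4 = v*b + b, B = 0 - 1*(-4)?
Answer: -19206/7 ≈ -2743.7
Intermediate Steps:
B = 4 (B = 0 + 4 = 4)
O(b, v) = -4*b - 4*b*v (O(b, v) = -4*(v*b + b) = -4*(b*v + b) = -4*(b + b*v) = -4*b - 4*b*v)
o(A) = 4
s(m, h) = 4/7 - h/7 (s(m, h) = (4 - h)/7 = 4/7 - h/7)
s(-57, 23) + (-1822 - 1*919) = (4/7 - ⅐*23) + (-1822 - 1*919) = (4/7 - 23/7) + (-1822 - 919) = -19/7 - 2741 = -19206/7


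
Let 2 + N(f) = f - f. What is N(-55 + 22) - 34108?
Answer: -34110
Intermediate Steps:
N(f) = -2 (N(f) = -2 + (f - f) = -2 + 0 = -2)
N(-55 + 22) - 34108 = -2 - 34108 = -34110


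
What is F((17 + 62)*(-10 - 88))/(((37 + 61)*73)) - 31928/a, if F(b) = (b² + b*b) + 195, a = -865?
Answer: 103922297307/6188210 ≈ 16794.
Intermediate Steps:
F(b) = 195 + 2*b² (F(b) = (b² + b²) + 195 = 2*b² + 195 = 195 + 2*b²)
F((17 + 62)*(-10 - 88))/(((37 + 61)*73)) - 31928/a = (195 + 2*((17 + 62)*(-10 - 88))²)/(((37 + 61)*73)) - 31928/(-865) = (195 + 2*(79*(-98))²)/((98*73)) - 31928*(-1/865) = (195 + 2*(-7742)²)/7154 + 31928/865 = (195 + 2*59938564)*(1/7154) + 31928/865 = (195 + 119877128)*(1/7154) + 31928/865 = 119877323*(1/7154) + 31928/865 = 119877323/7154 + 31928/865 = 103922297307/6188210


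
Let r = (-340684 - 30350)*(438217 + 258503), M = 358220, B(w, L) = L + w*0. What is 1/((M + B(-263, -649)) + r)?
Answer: -1/258506450909 ≈ -3.8684e-12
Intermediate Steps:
B(w, L) = L (B(w, L) = L + 0 = L)
r = -258506808480 (r = -371034*696720 = -258506808480)
1/((M + B(-263, -649)) + r) = 1/((358220 - 649) - 258506808480) = 1/(357571 - 258506808480) = 1/(-258506450909) = -1/258506450909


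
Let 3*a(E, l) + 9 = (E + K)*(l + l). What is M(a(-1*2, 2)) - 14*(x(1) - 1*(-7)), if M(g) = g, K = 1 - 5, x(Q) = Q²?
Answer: -123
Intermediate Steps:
K = -4
a(E, l) = -3 + 2*l*(-4 + E)/3 (a(E, l) = -3 + ((E - 4)*(l + l))/3 = -3 + ((-4 + E)*(2*l))/3 = -3 + (2*l*(-4 + E))/3 = -3 + 2*l*(-4 + E)/3)
M(a(-1*2, 2)) - 14*(x(1) - 1*(-7)) = (-3 - 8/3*2 + (⅔)*(-1*2)*2) - 14*(1² - 1*(-7)) = (-3 - 16/3 + (⅔)*(-2)*2) - 14*(1 + 7) = (-3 - 16/3 - 8/3) - 14*8 = -11 - 112 = -123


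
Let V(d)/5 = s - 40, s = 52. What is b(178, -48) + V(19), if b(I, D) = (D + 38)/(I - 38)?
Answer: 839/14 ≈ 59.929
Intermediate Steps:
b(I, D) = (38 + D)/(-38 + I)
V(d) = 60 (V(d) = 5*(52 - 40) = 5*12 = 60)
b(178, -48) + V(19) = (38 - 48)/(-38 + 178) + 60 = -10/140 + 60 = (1/140)*(-10) + 60 = -1/14 + 60 = 839/14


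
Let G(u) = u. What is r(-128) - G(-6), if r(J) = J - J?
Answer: 6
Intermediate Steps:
r(J) = 0
r(-128) - G(-6) = 0 - 1*(-6) = 0 + 6 = 6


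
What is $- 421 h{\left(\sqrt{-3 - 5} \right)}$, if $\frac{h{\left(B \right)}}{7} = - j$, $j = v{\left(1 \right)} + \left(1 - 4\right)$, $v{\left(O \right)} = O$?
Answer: $-5894$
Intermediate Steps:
$j = -2$ ($j = 1 + \left(1 - 4\right) = 1 - 3 = -2$)
$h{\left(B \right)} = 14$ ($h{\left(B \right)} = 7 \left(\left(-1\right) \left(-2\right)\right) = 7 \cdot 2 = 14$)
$- 421 h{\left(\sqrt{-3 - 5} \right)} = \left(-421\right) 14 = -5894$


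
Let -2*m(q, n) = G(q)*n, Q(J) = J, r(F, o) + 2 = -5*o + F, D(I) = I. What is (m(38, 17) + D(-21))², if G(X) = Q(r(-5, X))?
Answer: 10936249/4 ≈ 2.7341e+6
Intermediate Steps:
r(F, o) = -2 + F - 5*o (r(F, o) = -2 + (-5*o + F) = -2 + (F - 5*o) = -2 + F - 5*o)
G(X) = -7 - 5*X (G(X) = -2 - 5 - 5*X = -7 - 5*X)
m(q, n) = -n*(-7 - 5*q)/2 (m(q, n) = -(-7 - 5*q)*n/2 = -n*(-7 - 5*q)/2)
(m(38, 17) + D(-21))² = ((½)*17*(7 + 5*38) - 21)² = ((½)*17*(7 + 190) - 21)² = ((½)*17*197 - 21)² = (3349/2 - 21)² = (3307/2)² = 10936249/4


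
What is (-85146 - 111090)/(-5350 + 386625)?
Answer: -196236/381275 ≈ -0.51468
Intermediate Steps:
(-85146 - 111090)/(-5350 + 386625) = -196236/381275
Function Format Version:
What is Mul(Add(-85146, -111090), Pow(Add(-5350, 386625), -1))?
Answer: Rational(-196236, 381275) ≈ -0.51468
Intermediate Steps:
Mul(Add(-85146, -111090), Pow(Add(-5350, 386625), -1)) = Mul(-196236, Pow(381275, -1)) = Mul(-196236, Rational(1, 381275)) = Rational(-196236, 381275)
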